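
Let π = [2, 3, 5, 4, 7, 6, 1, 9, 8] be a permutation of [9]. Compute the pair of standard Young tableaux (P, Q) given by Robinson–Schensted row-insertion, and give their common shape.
P = [1, 3, 4, 6, 8] / [2, 7, 9] / [5];  Q = [1, 2, 3, 5, 8] / [4, 6, 9] / [7];  common shape = (5, 3, 1)

Row-insert the values π_1, π_2, … into P one at a time, bumping the leftmost entry strictly greater than the inserted value down to the next row. The recording tableau Q records, in position (i, j), the step at which that cell was added to P.
  Insert 2 (step 1): P = [2];  Q = [1]
  Insert 3 (step 2): P = [2, 3];  Q = [1, 2]
  Insert 5 (step 3): P = [2, 3, 5];  Q = [1, 2, 3]
  Insert 4 (step 4): P = [2, 3, 4] / [5];  Q = [1, 2, 3] / [4]
  Insert 7 (step 5): P = [2, 3, 4, 7] / [5];  Q = [1, 2, 3, 5] / [4]
  Insert 6 (step 6): P = [2, 3, 4, 6] / [5, 7];  Q = [1, 2, 3, 5] / [4, 6]
  Insert 1 (step 7): P = [1, 3, 4, 6] / [2, 7] / [5];  Q = [1, 2, 3, 5] / [4, 6] / [7]
  Insert 9 (step 8): P = [1, 3, 4, 6, 9] / [2, 7] / [5];  Q = [1, 2, 3, 5, 8] / [4, 6] / [7]
  Insert 8 (step 9): P = [1, 3, 4, 6, 8] / [2, 7, 9] / [5];  Q = [1, 2, 3, 5, 8] / [4, 6, 9] / [7]
Final shape: (5, 3, 1).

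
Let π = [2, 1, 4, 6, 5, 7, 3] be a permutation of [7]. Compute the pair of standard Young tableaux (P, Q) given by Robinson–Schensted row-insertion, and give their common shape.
P = [1, 3, 5, 7] / [2, 4] / [6];  Q = [1, 3, 4, 6] / [2, 5] / [7];  common shape = (4, 2, 1)

Row-insert the values π_1, π_2, … into P one at a time, bumping the leftmost entry strictly greater than the inserted value down to the next row. The recording tableau Q records, in position (i, j), the step at which that cell was added to P.
  Insert 2 (step 1): P = [2];  Q = [1]
  Insert 1 (step 2): P = [1] / [2];  Q = [1] / [2]
  Insert 4 (step 3): P = [1, 4] / [2];  Q = [1, 3] / [2]
  Insert 6 (step 4): P = [1, 4, 6] / [2];  Q = [1, 3, 4] / [2]
  Insert 5 (step 5): P = [1, 4, 5] / [2, 6];  Q = [1, 3, 4] / [2, 5]
  Insert 7 (step 6): P = [1, 4, 5, 7] / [2, 6];  Q = [1, 3, 4, 6] / [2, 5]
  Insert 3 (step 7): P = [1, 3, 5, 7] / [2, 4] / [6];  Q = [1, 3, 4, 6] / [2, 5] / [7]
Final shape: (4, 2, 1).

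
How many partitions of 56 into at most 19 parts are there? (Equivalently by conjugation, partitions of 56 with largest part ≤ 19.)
p(56, parts ≤ 19) = 429112

Use the recurrence p(n, m) = p(n, m−1) + p(n−m, m): either the largest part is < m (count p(n, m−1)) or the largest part is exactly m (remove one copy of m, count p(n−m, m)). With p(0, ·) = 1 this gives p(56, parts ≤ 19) = 429112. (By conjugating Young diagrams, this also counts partitions of 56 into at most 19 parts.)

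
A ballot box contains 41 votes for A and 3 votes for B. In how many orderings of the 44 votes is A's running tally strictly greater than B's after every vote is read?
Strict-lead orderings = 11438

Total orderings of the 44 votes with 41 for A: C(44, 41) = 13244. By the Bertrand ballot formula (Cycle Lemma / reflection principle), the number of orderings in which A is strictly ahead of B throughout is (p − q)/(p + q) · C(p + q, p) = (41 − 3)/(41 + 3) · 13244 = 11438.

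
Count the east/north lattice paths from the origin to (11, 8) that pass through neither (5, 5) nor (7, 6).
Number of paths = 40014

Inclusion–exclusion. Total paths: C(19, 11) = 75582. Through P₁: C(10, 5)·C(9, 6) = 21168. Through P₂: C(13, 7)·C(6, 4) = 25740. Since P₁ is strictly southwest of P₂, a monotone path through both must visit P₁ then P₂; paths through both = C(10, 5)·C(3, 2)·C(6, 4) = 11340. Avoid both = 75582 − 21168 − 25740 + 11340 = 40014.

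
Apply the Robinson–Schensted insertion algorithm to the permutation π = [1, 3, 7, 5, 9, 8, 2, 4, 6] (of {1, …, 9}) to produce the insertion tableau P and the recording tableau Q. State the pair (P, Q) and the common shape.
P = [1, 2, 4, 6] / [3, 5, 8] / [7, 9];  Q = [1, 2, 3, 5] / [4, 6, 9] / [7, 8];  common shape = (4, 3, 2)

Row-insert the values π_1, π_2, … into P one at a time, bumping the leftmost entry strictly greater than the inserted value down to the next row. The recording tableau Q records, in position (i, j), the step at which that cell was added to P.
  Insert 1 (step 1): P = [1];  Q = [1]
  Insert 3 (step 2): P = [1, 3];  Q = [1, 2]
  Insert 7 (step 3): P = [1, 3, 7];  Q = [1, 2, 3]
  Insert 5 (step 4): P = [1, 3, 5] / [7];  Q = [1, 2, 3] / [4]
  Insert 9 (step 5): P = [1, 3, 5, 9] / [7];  Q = [1, 2, 3, 5] / [4]
  Insert 8 (step 6): P = [1, 3, 5, 8] / [7, 9];  Q = [1, 2, 3, 5] / [4, 6]
  Insert 2 (step 7): P = [1, 2, 5, 8] / [3, 9] / [7];  Q = [1, 2, 3, 5] / [4, 6] / [7]
  Insert 4 (step 8): P = [1, 2, 4, 8] / [3, 5] / [7, 9];  Q = [1, 2, 3, 5] / [4, 6] / [7, 8]
  Insert 6 (step 9): P = [1, 2, 4, 6] / [3, 5, 8] / [7, 9];  Q = [1, 2, 3, 5] / [4, 6, 9] / [7, 8]
Final shape: (4, 3, 2).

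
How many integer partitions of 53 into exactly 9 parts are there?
p(53, 9 parts) = 22380

Partitions of n into exactly k parts are in bijection with partitions of n − k into at most k parts (subtract 1 from each part). So p(53, exactly 9) = p(44, parts ≤ 9). Computing via the recurrence p(m, j) = p(m, j−1) + p(m−j, j) gives 22380.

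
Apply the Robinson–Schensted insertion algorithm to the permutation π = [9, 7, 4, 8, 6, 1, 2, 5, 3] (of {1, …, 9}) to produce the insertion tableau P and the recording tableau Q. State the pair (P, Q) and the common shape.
P = [1, 2, 3] / [4, 5] / [6, 8] / [7] / [9];  Q = [1, 4, 8] / [2, 5] / [3, 7] / [6] / [9];  common shape = (3, 2, 2, 1, 1)

Row-insert the values π_1, π_2, … into P one at a time, bumping the leftmost entry strictly greater than the inserted value down to the next row. The recording tableau Q records, in position (i, j), the step at which that cell was added to P.
  Insert 9 (step 1): P = [9];  Q = [1]
  Insert 7 (step 2): P = [7] / [9];  Q = [1] / [2]
  Insert 4 (step 3): P = [4] / [7] / [9];  Q = [1] / [2] / [3]
  Insert 8 (step 4): P = [4, 8] / [7] / [9];  Q = [1, 4] / [2] / [3]
  Insert 6 (step 5): P = [4, 6] / [7, 8] / [9];  Q = [1, 4] / [2, 5] / [3]
  Insert 1 (step 6): P = [1, 6] / [4, 8] / [7] / [9];  Q = [1, 4] / [2, 5] / [3] / [6]
  Insert 2 (step 7): P = [1, 2] / [4, 6] / [7, 8] / [9];  Q = [1, 4] / [2, 5] / [3, 7] / [6]
  Insert 5 (step 8): P = [1, 2, 5] / [4, 6] / [7, 8] / [9];  Q = [1, 4, 8] / [2, 5] / [3, 7] / [6]
  Insert 3 (step 9): P = [1, 2, 3] / [4, 5] / [6, 8] / [7] / [9];  Q = [1, 4, 8] / [2, 5] / [3, 7] / [6] / [9]
Final shape: (3, 2, 2, 1, 1).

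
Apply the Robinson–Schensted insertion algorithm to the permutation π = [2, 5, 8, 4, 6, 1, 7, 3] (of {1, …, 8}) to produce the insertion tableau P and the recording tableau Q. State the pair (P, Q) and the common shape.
P = [1, 3, 6, 7] / [2, 4] / [5, 8];  Q = [1, 2, 3, 7] / [4, 5] / [6, 8];  common shape = (4, 2, 2)

Row-insert the values π_1, π_2, … into P one at a time, bumping the leftmost entry strictly greater than the inserted value down to the next row. The recording tableau Q records, in position (i, j), the step at which that cell was added to P.
  Insert 2 (step 1): P = [2];  Q = [1]
  Insert 5 (step 2): P = [2, 5];  Q = [1, 2]
  Insert 8 (step 3): P = [2, 5, 8];  Q = [1, 2, 3]
  Insert 4 (step 4): P = [2, 4, 8] / [5];  Q = [1, 2, 3] / [4]
  Insert 6 (step 5): P = [2, 4, 6] / [5, 8];  Q = [1, 2, 3] / [4, 5]
  Insert 1 (step 6): P = [1, 4, 6] / [2, 8] / [5];  Q = [1, 2, 3] / [4, 5] / [6]
  Insert 7 (step 7): P = [1, 4, 6, 7] / [2, 8] / [5];  Q = [1, 2, 3, 7] / [4, 5] / [6]
  Insert 3 (step 8): P = [1, 3, 6, 7] / [2, 4] / [5, 8];  Q = [1, 2, 3, 7] / [4, 5] / [6, 8]
Final shape: (4, 2, 2).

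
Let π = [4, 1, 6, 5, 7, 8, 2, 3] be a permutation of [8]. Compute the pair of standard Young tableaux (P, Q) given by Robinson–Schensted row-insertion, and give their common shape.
P = [1, 2, 3, 8] / [4, 5, 7] / [6];  Q = [1, 3, 5, 6] / [2, 4, 8] / [7];  common shape = (4, 3, 1)

Row-insert the values π_1, π_2, … into P one at a time, bumping the leftmost entry strictly greater than the inserted value down to the next row. The recording tableau Q records, in position (i, j), the step at which that cell was added to P.
  Insert 4 (step 1): P = [4];  Q = [1]
  Insert 1 (step 2): P = [1] / [4];  Q = [1] / [2]
  Insert 6 (step 3): P = [1, 6] / [4];  Q = [1, 3] / [2]
  Insert 5 (step 4): P = [1, 5] / [4, 6];  Q = [1, 3] / [2, 4]
  Insert 7 (step 5): P = [1, 5, 7] / [4, 6];  Q = [1, 3, 5] / [2, 4]
  Insert 8 (step 6): P = [1, 5, 7, 8] / [4, 6];  Q = [1, 3, 5, 6] / [2, 4]
  Insert 2 (step 7): P = [1, 2, 7, 8] / [4, 5] / [6];  Q = [1, 3, 5, 6] / [2, 4] / [7]
  Insert 3 (step 8): P = [1, 2, 3, 8] / [4, 5, 7] / [6];  Q = [1, 3, 5, 6] / [2, 4, 8] / [7]
Final shape: (4, 3, 1).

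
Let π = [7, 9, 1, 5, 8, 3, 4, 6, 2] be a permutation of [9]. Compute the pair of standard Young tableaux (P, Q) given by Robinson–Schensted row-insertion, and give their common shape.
P = [1, 2, 4, 6] / [3, 8] / [5, 9] / [7];  Q = [1, 2, 5, 8] / [3, 4] / [6, 7] / [9];  common shape = (4, 2, 2, 1)

Row-insert the values π_1, π_2, … into P one at a time, bumping the leftmost entry strictly greater than the inserted value down to the next row. The recording tableau Q records, in position (i, j), the step at which that cell was added to P.
  Insert 7 (step 1): P = [7];  Q = [1]
  Insert 9 (step 2): P = [7, 9];  Q = [1, 2]
  Insert 1 (step 3): P = [1, 9] / [7];  Q = [1, 2] / [3]
  Insert 5 (step 4): P = [1, 5] / [7, 9];  Q = [1, 2] / [3, 4]
  Insert 8 (step 5): P = [1, 5, 8] / [7, 9];  Q = [1, 2, 5] / [3, 4]
  Insert 3 (step 6): P = [1, 3, 8] / [5, 9] / [7];  Q = [1, 2, 5] / [3, 4] / [6]
  Insert 4 (step 7): P = [1, 3, 4] / [5, 8] / [7, 9];  Q = [1, 2, 5] / [3, 4] / [6, 7]
  Insert 6 (step 8): P = [1, 3, 4, 6] / [5, 8] / [7, 9];  Q = [1, 2, 5, 8] / [3, 4] / [6, 7]
  Insert 2 (step 9): P = [1, 2, 4, 6] / [3, 8] / [5, 9] / [7];  Q = [1, 2, 5, 8] / [3, 4] / [6, 7] / [9]
Final shape: (4, 2, 2, 1).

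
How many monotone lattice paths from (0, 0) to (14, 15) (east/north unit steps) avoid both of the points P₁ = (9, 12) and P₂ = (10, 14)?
Number of paths = 55701350

Inclusion–exclusion. Total paths: C(29, 14) = 77558760. Through P₁: C(21, 9)·C(8, 5) = 16460080. Through P₂: C(24, 10)·C(5, 4) = 9806280. Since P₁ is strictly southwest of P₂, a monotone path through both must visit P₁ then P₂; paths through both = C(21, 9)·C(3, 1)·C(5, 4) = 4408950. Avoid both = 77558760 − 16460080 − 9806280 + 4408950 = 55701350.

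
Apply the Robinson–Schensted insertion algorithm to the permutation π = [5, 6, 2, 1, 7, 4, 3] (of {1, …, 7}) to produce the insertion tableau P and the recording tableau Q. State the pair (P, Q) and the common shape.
P = [1, 3, 7] / [2, 4] / [5, 6];  Q = [1, 2, 5] / [3, 6] / [4, 7];  common shape = (3, 2, 2)

Row-insert the values π_1, π_2, … into P one at a time, bumping the leftmost entry strictly greater than the inserted value down to the next row. The recording tableau Q records, in position (i, j), the step at which that cell was added to P.
  Insert 5 (step 1): P = [5];  Q = [1]
  Insert 6 (step 2): P = [5, 6];  Q = [1, 2]
  Insert 2 (step 3): P = [2, 6] / [5];  Q = [1, 2] / [3]
  Insert 1 (step 4): P = [1, 6] / [2] / [5];  Q = [1, 2] / [3] / [4]
  Insert 7 (step 5): P = [1, 6, 7] / [2] / [5];  Q = [1, 2, 5] / [3] / [4]
  Insert 4 (step 6): P = [1, 4, 7] / [2, 6] / [5];  Q = [1, 2, 5] / [3, 6] / [4]
  Insert 3 (step 7): P = [1, 3, 7] / [2, 4] / [5, 6];  Q = [1, 2, 5] / [3, 6] / [4, 7]
Final shape: (3, 2, 2).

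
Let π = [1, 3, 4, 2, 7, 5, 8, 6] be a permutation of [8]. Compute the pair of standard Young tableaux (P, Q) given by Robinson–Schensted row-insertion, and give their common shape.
P = [1, 2, 4, 5, 6] / [3, 7, 8];  Q = [1, 2, 3, 5, 7] / [4, 6, 8];  common shape = (5, 3)

Row-insert the values π_1, π_2, … into P one at a time, bumping the leftmost entry strictly greater than the inserted value down to the next row. The recording tableau Q records, in position (i, j), the step at which that cell was added to P.
  Insert 1 (step 1): P = [1];  Q = [1]
  Insert 3 (step 2): P = [1, 3];  Q = [1, 2]
  Insert 4 (step 3): P = [1, 3, 4];  Q = [1, 2, 3]
  Insert 2 (step 4): P = [1, 2, 4] / [3];  Q = [1, 2, 3] / [4]
  Insert 7 (step 5): P = [1, 2, 4, 7] / [3];  Q = [1, 2, 3, 5] / [4]
  Insert 5 (step 6): P = [1, 2, 4, 5] / [3, 7];  Q = [1, 2, 3, 5] / [4, 6]
  Insert 8 (step 7): P = [1, 2, 4, 5, 8] / [3, 7];  Q = [1, 2, 3, 5, 7] / [4, 6]
  Insert 6 (step 8): P = [1, 2, 4, 5, 6] / [3, 7, 8];  Q = [1, 2, 3, 5, 7] / [4, 6, 8]
Final shape: (5, 3).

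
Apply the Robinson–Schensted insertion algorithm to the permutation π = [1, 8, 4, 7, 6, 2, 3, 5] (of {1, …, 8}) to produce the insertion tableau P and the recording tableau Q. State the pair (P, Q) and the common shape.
P = [1, 2, 3, 5] / [4, 6] / [7] / [8];  Q = [1, 2, 4, 8] / [3, 7] / [5] / [6];  common shape = (4, 2, 1, 1)

Row-insert the values π_1, π_2, … into P one at a time, bumping the leftmost entry strictly greater than the inserted value down to the next row. The recording tableau Q records, in position (i, j), the step at which that cell was added to P.
  Insert 1 (step 1): P = [1];  Q = [1]
  Insert 8 (step 2): P = [1, 8];  Q = [1, 2]
  Insert 4 (step 3): P = [1, 4] / [8];  Q = [1, 2] / [3]
  Insert 7 (step 4): P = [1, 4, 7] / [8];  Q = [1, 2, 4] / [3]
  Insert 6 (step 5): P = [1, 4, 6] / [7] / [8];  Q = [1, 2, 4] / [3] / [5]
  Insert 2 (step 6): P = [1, 2, 6] / [4] / [7] / [8];  Q = [1, 2, 4] / [3] / [5] / [6]
  Insert 3 (step 7): P = [1, 2, 3] / [4, 6] / [7] / [8];  Q = [1, 2, 4] / [3, 7] / [5] / [6]
  Insert 5 (step 8): P = [1, 2, 3, 5] / [4, 6] / [7] / [8];  Q = [1, 2, 4, 8] / [3, 7] / [5] / [6]
Final shape: (4, 2, 1, 1).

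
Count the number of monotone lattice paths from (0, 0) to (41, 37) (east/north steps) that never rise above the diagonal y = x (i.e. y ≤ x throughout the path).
Number of paths = 2927962836538397607950

By the reflection principle (André's argument), the number of monotone paths to (41, 37) with n ≤ m that never go above y = x is C(78, 41) − C(78, 42) = 24594887826922539906780 − 21666924990384142298830 = 2927962836538397607950.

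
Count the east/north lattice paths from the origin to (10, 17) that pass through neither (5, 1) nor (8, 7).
Number of paths = 7922745

Inclusion–exclusion. Total paths: C(27, 10) = 8436285. Through P₁: C(6, 5)·C(21, 5) = 122094. Through P₂: C(15, 8)·C(12, 2) = 424710. Since P₁ is strictly southwest of P₂, a monotone path through both must visit P₁ then P₂; paths through both = C(6, 5)·C(9, 3)·C(12, 2) = 33264. Avoid both = 8436285 − 122094 − 424710 + 33264 = 7922745.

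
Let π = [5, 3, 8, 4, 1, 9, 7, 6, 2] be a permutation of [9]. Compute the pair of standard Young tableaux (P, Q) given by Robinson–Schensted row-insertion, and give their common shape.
P = [1, 2, 6] / [3, 4, 9] / [5, 7] / [8];  Q = [1, 3, 6] / [2, 4, 7] / [5, 8] / [9];  common shape = (3, 3, 2, 1)

Row-insert the values π_1, π_2, … into P one at a time, bumping the leftmost entry strictly greater than the inserted value down to the next row. The recording tableau Q records, in position (i, j), the step at which that cell was added to P.
  Insert 5 (step 1): P = [5];  Q = [1]
  Insert 3 (step 2): P = [3] / [5];  Q = [1] / [2]
  Insert 8 (step 3): P = [3, 8] / [5];  Q = [1, 3] / [2]
  Insert 4 (step 4): P = [3, 4] / [5, 8];  Q = [1, 3] / [2, 4]
  Insert 1 (step 5): P = [1, 4] / [3, 8] / [5];  Q = [1, 3] / [2, 4] / [5]
  Insert 9 (step 6): P = [1, 4, 9] / [3, 8] / [5];  Q = [1, 3, 6] / [2, 4] / [5]
  Insert 7 (step 7): P = [1, 4, 7] / [3, 8, 9] / [5];  Q = [1, 3, 6] / [2, 4, 7] / [5]
  Insert 6 (step 8): P = [1, 4, 6] / [3, 7, 9] / [5, 8];  Q = [1, 3, 6] / [2, 4, 7] / [5, 8]
  Insert 2 (step 9): P = [1, 2, 6] / [3, 4, 9] / [5, 7] / [8];  Q = [1, 3, 6] / [2, 4, 7] / [5, 8] / [9]
Final shape: (3, 3, 2, 1).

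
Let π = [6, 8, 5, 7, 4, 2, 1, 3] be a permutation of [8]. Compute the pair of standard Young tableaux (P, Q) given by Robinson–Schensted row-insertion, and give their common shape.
P = [1, 3] / [2, 7] / [4, 8] / [5] / [6];  Q = [1, 2] / [3, 4] / [5, 8] / [6] / [7];  common shape = (2, 2, 2, 1, 1)

Row-insert the values π_1, π_2, … into P one at a time, bumping the leftmost entry strictly greater than the inserted value down to the next row. The recording tableau Q records, in position (i, j), the step at which that cell was added to P.
  Insert 6 (step 1): P = [6];  Q = [1]
  Insert 8 (step 2): P = [6, 8];  Q = [1, 2]
  Insert 5 (step 3): P = [5, 8] / [6];  Q = [1, 2] / [3]
  Insert 7 (step 4): P = [5, 7] / [6, 8];  Q = [1, 2] / [3, 4]
  Insert 4 (step 5): P = [4, 7] / [5, 8] / [6];  Q = [1, 2] / [3, 4] / [5]
  Insert 2 (step 6): P = [2, 7] / [4, 8] / [5] / [6];  Q = [1, 2] / [3, 4] / [5] / [6]
  Insert 1 (step 7): P = [1, 7] / [2, 8] / [4] / [5] / [6];  Q = [1, 2] / [3, 4] / [5] / [6] / [7]
  Insert 3 (step 8): P = [1, 3] / [2, 7] / [4, 8] / [5] / [6];  Q = [1, 2] / [3, 4] / [5, 8] / [6] / [7]
Final shape: (2, 2, 2, 1, 1).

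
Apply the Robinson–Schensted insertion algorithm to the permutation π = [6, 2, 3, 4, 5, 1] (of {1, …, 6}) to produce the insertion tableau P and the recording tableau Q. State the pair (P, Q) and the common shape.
P = [1, 3, 4, 5] / [2] / [6];  Q = [1, 3, 4, 5] / [2] / [6];  common shape = (4, 1, 1)

Row-insert the values π_1, π_2, … into P one at a time, bumping the leftmost entry strictly greater than the inserted value down to the next row. The recording tableau Q records, in position (i, j), the step at which that cell was added to P.
  Insert 6 (step 1): P = [6];  Q = [1]
  Insert 2 (step 2): P = [2] / [6];  Q = [1] / [2]
  Insert 3 (step 3): P = [2, 3] / [6];  Q = [1, 3] / [2]
  Insert 4 (step 4): P = [2, 3, 4] / [6];  Q = [1, 3, 4] / [2]
  Insert 5 (step 5): P = [2, 3, 4, 5] / [6];  Q = [1, 3, 4, 5] / [2]
  Insert 1 (step 6): P = [1, 3, 4, 5] / [2] / [6];  Q = [1, 3, 4, 5] / [2] / [6]
Final shape: (4, 1, 1).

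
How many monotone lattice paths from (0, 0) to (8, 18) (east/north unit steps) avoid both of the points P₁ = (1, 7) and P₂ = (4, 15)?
Number of paths = 1218223

Inclusion–exclusion. Total paths: C(26, 8) = 1562275. Through P₁: C(8, 1)·C(18, 7) = 254592. Through P₂: C(19, 4)·C(7, 4) = 135660. Since P₁ is strictly southwest of P₂, a monotone path through both must visit P₁ then P₂; paths through both = C(8, 1)·C(11, 3)·C(7, 4) = 46200. Avoid both = 1562275 − 254592 − 135660 + 46200 = 1218223.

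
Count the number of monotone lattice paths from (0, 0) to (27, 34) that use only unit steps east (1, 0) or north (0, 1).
Number of paths = 157890968768078210

A monotone lattice path from (0, 0) to (27, 34) consists of 27 east steps and 34 north steps in some order, so it is determined by which 27 of the 61 steps are east. The count is C(61, 27) = 157890968768078210.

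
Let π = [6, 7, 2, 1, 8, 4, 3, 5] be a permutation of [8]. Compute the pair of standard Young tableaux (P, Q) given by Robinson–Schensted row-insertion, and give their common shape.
P = [1, 3, 5] / [2, 4, 8] / [6, 7];  Q = [1, 2, 5] / [3, 6, 8] / [4, 7];  common shape = (3, 3, 2)

Row-insert the values π_1, π_2, … into P one at a time, bumping the leftmost entry strictly greater than the inserted value down to the next row. The recording tableau Q records, in position (i, j), the step at which that cell was added to P.
  Insert 6 (step 1): P = [6];  Q = [1]
  Insert 7 (step 2): P = [6, 7];  Q = [1, 2]
  Insert 2 (step 3): P = [2, 7] / [6];  Q = [1, 2] / [3]
  Insert 1 (step 4): P = [1, 7] / [2] / [6];  Q = [1, 2] / [3] / [4]
  Insert 8 (step 5): P = [1, 7, 8] / [2] / [6];  Q = [1, 2, 5] / [3] / [4]
  Insert 4 (step 6): P = [1, 4, 8] / [2, 7] / [6];  Q = [1, 2, 5] / [3, 6] / [4]
  Insert 3 (step 7): P = [1, 3, 8] / [2, 4] / [6, 7];  Q = [1, 2, 5] / [3, 6] / [4, 7]
  Insert 5 (step 8): P = [1, 3, 5] / [2, 4, 8] / [6, 7];  Q = [1, 2, 5] / [3, 6, 8] / [4, 7]
Final shape: (3, 3, 2).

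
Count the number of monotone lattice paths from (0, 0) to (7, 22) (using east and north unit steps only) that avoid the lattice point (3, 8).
Number of paths = 1055880

Total paths from (0, 0) to (7, 22): C(29, 7) = 1560780. Paths through (3, 8): (paths (0, 0) → (3, 8)) × (paths (3, 8) → (7, 22)) = C(11, 3) · C(18, 4) = 165 · 3060 = 504900. Avoidance count = 1560780 − 504900 = 1055880.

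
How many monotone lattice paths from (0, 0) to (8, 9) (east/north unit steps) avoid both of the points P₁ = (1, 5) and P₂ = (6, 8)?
Number of paths = 14329

Inclusion–exclusion. Total paths: C(17, 8) = 24310. Through P₁: C(6, 1)·C(11, 7) = 1980. Through P₂: C(14, 6)·C(3, 2) = 9009. Since P₁ is strictly southwest of P₂, a monotone path through both must visit P₁ then P₂; paths through both = C(6, 1)·C(8, 5)·C(3, 2) = 1008. Avoid both = 24310 − 1980 − 9009 + 1008 = 14329.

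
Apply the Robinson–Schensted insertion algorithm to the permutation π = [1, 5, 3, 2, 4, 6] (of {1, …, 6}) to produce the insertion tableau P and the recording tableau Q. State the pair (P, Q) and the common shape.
P = [1, 2, 4, 6] / [3] / [5];  Q = [1, 2, 5, 6] / [3] / [4];  common shape = (4, 1, 1)

Row-insert the values π_1, π_2, … into P one at a time, bumping the leftmost entry strictly greater than the inserted value down to the next row. The recording tableau Q records, in position (i, j), the step at which that cell was added to P.
  Insert 1 (step 1): P = [1];  Q = [1]
  Insert 5 (step 2): P = [1, 5];  Q = [1, 2]
  Insert 3 (step 3): P = [1, 3] / [5];  Q = [1, 2] / [3]
  Insert 2 (step 4): P = [1, 2] / [3] / [5];  Q = [1, 2] / [3] / [4]
  Insert 4 (step 5): P = [1, 2, 4] / [3] / [5];  Q = [1, 2, 5] / [3] / [4]
  Insert 6 (step 6): P = [1, 2, 4, 6] / [3] / [5];  Q = [1, 2, 5, 6] / [3] / [4]
Final shape: (4, 1, 1).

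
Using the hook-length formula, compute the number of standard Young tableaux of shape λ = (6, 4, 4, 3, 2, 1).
# SYT of shape (6, 4, 4, 3, 2, 1) = 193489920

Hook-length formula: f^λ = n! / Π hook(c), product over all cells c of the Young diagram. For λ = (6, 4, 4, 3, 2, 1), n = 20 boxes. Hook lengths by row (left-to-right, top-to-bottom): [11, 9, 7, 5, 2, 1]; [8, 6, 4, 2]; [7, 5, 3, 1]; [5, 3, 1]; [3, 1]; [1]. Product of hooks = 12573792000. So f^λ = 20! / 12573792000 = 2432902008176640000 / 12573792000 = 193489920.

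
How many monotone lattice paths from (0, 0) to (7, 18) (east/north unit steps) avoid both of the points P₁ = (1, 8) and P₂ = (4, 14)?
Number of paths = 327988

Inclusion–exclusion. Total paths: C(25, 7) = 480700. Through P₁: C(9, 1)·C(16, 6) = 72072. Through P₂: C(18, 4)·C(7, 3) = 107100. Since P₁ is strictly southwest of P₂, a monotone path through both must visit P₁ then P₂; paths through both = C(9, 1)·C(9, 3)·C(7, 3) = 26460. Avoid both = 480700 − 72072 − 107100 + 26460 = 327988.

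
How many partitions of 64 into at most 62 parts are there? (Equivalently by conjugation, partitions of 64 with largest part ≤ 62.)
p(64, parts ≤ 62) = 1741628

Use the recurrence p(n, m) = p(n, m−1) + p(n−m, m): either the largest part is < m (count p(n, m−1)) or the largest part is exactly m (remove one copy of m, count p(n−m, m)). With p(0, ·) = 1 this gives p(64, parts ≤ 62) = 1741628. (By conjugating Young diagrams, this also counts partitions of 64 into at most 62 parts.)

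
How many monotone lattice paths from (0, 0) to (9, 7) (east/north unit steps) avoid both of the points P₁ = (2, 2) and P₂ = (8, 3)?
Number of paths = 6073

Inclusion–exclusion. Total paths: C(16, 9) = 11440. Through P₁: C(4, 2)·C(12, 7) = 4752. Through P₂: C(11, 8)·C(5, 1) = 825. Since P₁ is strictly southwest of P₂, a monotone path through both must visit P₁ then P₂; paths through both = C(4, 2)·C(7, 6)·C(5, 1) = 210. Avoid both = 11440 − 4752 − 825 + 210 = 6073.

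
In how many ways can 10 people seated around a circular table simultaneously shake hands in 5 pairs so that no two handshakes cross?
C_5 = 42

These noncrossing handshakes are counted by the Catalan number C_n = (1/(n + 1)) · C(2n, n). For n = 5: C_5 = (1/6) · C(10, 5) = 252/6 = 42.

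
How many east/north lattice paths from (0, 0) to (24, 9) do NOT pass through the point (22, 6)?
Number of paths = 34799700

Total paths from (0, 0) to (24, 9): C(33, 24) = 38567100. Paths through (22, 6): (paths (0, 0) → (22, 6)) × (paths (22, 6) → (24, 9)) = C(28, 22) · C(5, 2) = 376740 · 10 = 3767400. Avoidance count = 38567100 − 3767400 = 34799700.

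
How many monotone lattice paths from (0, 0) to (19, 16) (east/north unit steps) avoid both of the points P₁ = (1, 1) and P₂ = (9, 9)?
Number of paths = 1540642070

Inclusion–exclusion. Total paths: C(35, 19) = 4059928950. Through P₁: C(2, 1)·C(33, 18) = 2074316640. Through P₂: C(18, 9)·C(17, 10) = 945561760. Since P₁ is strictly southwest of P₂, a monotone path through both must visit P₁ then P₂; paths through both = C(2, 1)·C(16, 8)·C(17, 10) = 500591520. Avoid both = 4059928950 − 2074316640 − 945561760 + 500591520 = 1540642070.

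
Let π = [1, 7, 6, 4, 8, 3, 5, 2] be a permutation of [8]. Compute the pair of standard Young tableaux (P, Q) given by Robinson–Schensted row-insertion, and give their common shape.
P = [1, 2, 5] / [3, 8] / [4] / [6] / [7];  Q = [1, 2, 5] / [3, 7] / [4] / [6] / [8];  common shape = (3, 2, 1, 1, 1)

Row-insert the values π_1, π_2, … into P one at a time, bumping the leftmost entry strictly greater than the inserted value down to the next row. The recording tableau Q records, in position (i, j), the step at which that cell was added to P.
  Insert 1 (step 1): P = [1];  Q = [1]
  Insert 7 (step 2): P = [1, 7];  Q = [1, 2]
  Insert 6 (step 3): P = [1, 6] / [7];  Q = [1, 2] / [3]
  Insert 4 (step 4): P = [1, 4] / [6] / [7];  Q = [1, 2] / [3] / [4]
  Insert 8 (step 5): P = [1, 4, 8] / [6] / [7];  Q = [1, 2, 5] / [3] / [4]
  Insert 3 (step 6): P = [1, 3, 8] / [4] / [6] / [7];  Q = [1, 2, 5] / [3] / [4] / [6]
  Insert 5 (step 7): P = [1, 3, 5] / [4, 8] / [6] / [7];  Q = [1, 2, 5] / [3, 7] / [4] / [6]
  Insert 2 (step 8): P = [1, 2, 5] / [3, 8] / [4] / [6] / [7];  Q = [1, 2, 5] / [3, 7] / [4] / [6] / [8]
Final shape: (3, 2, 1, 1, 1).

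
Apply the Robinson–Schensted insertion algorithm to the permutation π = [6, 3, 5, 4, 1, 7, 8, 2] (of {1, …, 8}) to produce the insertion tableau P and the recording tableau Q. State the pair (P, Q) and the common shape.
P = [1, 2, 7, 8] / [3, 4] / [5] / [6];  Q = [1, 3, 6, 7] / [2, 8] / [4] / [5];  common shape = (4, 2, 1, 1)

Row-insert the values π_1, π_2, … into P one at a time, bumping the leftmost entry strictly greater than the inserted value down to the next row. The recording tableau Q records, in position (i, j), the step at which that cell was added to P.
  Insert 6 (step 1): P = [6];  Q = [1]
  Insert 3 (step 2): P = [3] / [6];  Q = [1] / [2]
  Insert 5 (step 3): P = [3, 5] / [6];  Q = [1, 3] / [2]
  Insert 4 (step 4): P = [3, 4] / [5] / [6];  Q = [1, 3] / [2] / [4]
  Insert 1 (step 5): P = [1, 4] / [3] / [5] / [6];  Q = [1, 3] / [2] / [4] / [5]
  Insert 7 (step 6): P = [1, 4, 7] / [3] / [5] / [6];  Q = [1, 3, 6] / [2] / [4] / [5]
  Insert 8 (step 7): P = [1, 4, 7, 8] / [3] / [5] / [6];  Q = [1, 3, 6, 7] / [2] / [4] / [5]
  Insert 2 (step 8): P = [1, 2, 7, 8] / [3, 4] / [5] / [6];  Q = [1, 3, 6, 7] / [2, 8] / [4] / [5]
Final shape: (4, 2, 1, 1).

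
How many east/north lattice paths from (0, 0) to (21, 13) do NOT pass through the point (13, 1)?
Number of paths = 926220180

Total paths from (0, 0) to (21, 13): C(34, 21) = 927983760. Paths through (13, 1): (paths (0, 0) → (13, 1)) × (paths (13, 1) → (21, 13)) = C(14, 13) · C(20, 8) = 14 · 125970 = 1763580. Avoidance count = 927983760 − 1763580 = 926220180.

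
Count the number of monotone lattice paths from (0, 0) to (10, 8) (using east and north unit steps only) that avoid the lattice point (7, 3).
Number of paths = 37038

Total paths from (0, 0) to (10, 8): C(18, 10) = 43758. Paths through (7, 3): (paths (0, 0) → (7, 3)) × (paths (7, 3) → (10, 8)) = C(10, 7) · C(8, 3) = 120 · 56 = 6720. Avoidance count = 43758 − 6720 = 37038.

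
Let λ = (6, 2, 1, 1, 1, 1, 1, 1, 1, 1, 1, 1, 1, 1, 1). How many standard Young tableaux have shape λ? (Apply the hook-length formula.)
# SYT of shape (6, 2, 1, 1, 1, 1, 1, 1, 1, 1, 1, 1, 1, 1, 1) = 189924

Hook-length formula: f^λ = n! / Π hook(c), product over all cells c of the Young diagram. For λ = (6, 2, 1, 1, 1, 1, 1, 1, 1, 1, 1, 1, 1, 1, 1), n = 21 boxes. Hook lengths by row (left-to-right, top-to-bottom): [20, 6, 4, 3, 2, 1]; [15, 1]; [13]; [12]; [11]; [10]; [9]; [8]; [7]; [6]; [5]; [4]; [3]; [2]; [1]. Product of hooks = 269007298560000. So f^λ = 21! / 269007298560000 = 51090942171709440000 / 269007298560000 = 189924.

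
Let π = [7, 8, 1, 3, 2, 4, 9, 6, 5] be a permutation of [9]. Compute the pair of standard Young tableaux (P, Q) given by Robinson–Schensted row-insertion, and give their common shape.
P = [1, 2, 4, 5] / [3, 6, 9] / [7, 8];  Q = [1, 2, 6, 7] / [3, 4, 8] / [5, 9];  common shape = (4, 3, 2)

Row-insert the values π_1, π_2, … into P one at a time, bumping the leftmost entry strictly greater than the inserted value down to the next row. The recording tableau Q records, in position (i, j), the step at which that cell was added to P.
  Insert 7 (step 1): P = [7];  Q = [1]
  Insert 8 (step 2): P = [7, 8];  Q = [1, 2]
  Insert 1 (step 3): P = [1, 8] / [7];  Q = [1, 2] / [3]
  Insert 3 (step 4): P = [1, 3] / [7, 8];  Q = [1, 2] / [3, 4]
  Insert 2 (step 5): P = [1, 2] / [3, 8] / [7];  Q = [1, 2] / [3, 4] / [5]
  Insert 4 (step 6): P = [1, 2, 4] / [3, 8] / [7];  Q = [1, 2, 6] / [3, 4] / [5]
  Insert 9 (step 7): P = [1, 2, 4, 9] / [3, 8] / [7];  Q = [1, 2, 6, 7] / [3, 4] / [5]
  Insert 6 (step 8): P = [1, 2, 4, 6] / [3, 8, 9] / [7];  Q = [1, 2, 6, 7] / [3, 4, 8] / [5]
  Insert 5 (step 9): P = [1, 2, 4, 5] / [3, 6, 9] / [7, 8];  Q = [1, 2, 6, 7] / [3, 4, 8] / [5, 9]
Final shape: (4, 3, 2).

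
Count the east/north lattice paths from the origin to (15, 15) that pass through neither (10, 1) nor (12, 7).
Number of paths = 146726412

Inclusion–exclusion. Total paths: C(30, 15) = 155117520. Through P₁: C(11, 10)·C(19, 5) = 127908. Through P₂: C(19, 12)·C(11, 3) = 8314020. Since P₁ is strictly southwest of P₂, a monotone path through both must visit P₁ then P₂; paths through both = C(11, 10)·C(8, 2)·C(11, 3) = 50820. Avoid both = 155117520 − 127908 − 8314020 + 50820 = 146726412.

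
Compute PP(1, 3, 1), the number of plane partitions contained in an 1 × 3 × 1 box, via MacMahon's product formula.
PP(1, 3, 1) = 4

Evaluate the triple product over i = 1..1, j = 1..3, k = 1..1. The factors are (2/1) · (3/2) · (4/3). The numerators and denominators telescope so the product is an integer; carrying out the multiplication exactly gives PP(1, 3, 1) = 4.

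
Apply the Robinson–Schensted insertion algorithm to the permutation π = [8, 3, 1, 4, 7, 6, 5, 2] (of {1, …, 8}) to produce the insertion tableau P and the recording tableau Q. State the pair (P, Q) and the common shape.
P = [1, 2, 5] / [3, 4] / [6] / [7] / [8];  Q = [1, 4, 5] / [2, 6] / [3] / [7] / [8];  common shape = (3, 2, 1, 1, 1)

Row-insert the values π_1, π_2, … into P one at a time, bumping the leftmost entry strictly greater than the inserted value down to the next row. The recording tableau Q records, in position (i, j), the step at which that cell was added to P.
  Insert 8 (step 1): P = [8];  Q = [1]
  Insert 3 (step 2): P = [3] / [8];  Q = [1] / [2]
  Insert 1 (step 3): P = [1] / [3] / [8];  Q = [1] / [2] / [3]
  Insert 4 (step 4): P = [1, 4] / [3] / [8];  Q = [1, 4] / [2] / [3]
  Insert 7 (step 5): P = [1, 4, 7] / [3] / [8];  Q = [1, 4, 5] / [2] / [3]
  Insert 6 (step 6): P = [1, 4, 6] / [3, 7] / [8];  Q = [1, 4, 5] / [2, 6] / [3]
  Insert 5 (step 7): P = [1, 4, 5] / [3, 6] / [7] / [8];  Q = [1, 4, 5] / [2, 6] / [3] / [7]
  Insert 2 (step 8): P = [1, 2, 5] / [3, 4] / [6] / [7] / [8];  Q = [1, 4, 5] / [2, 6] / [3] / [7] / [8]
Final shape: (3, 2, 1, 1, 1).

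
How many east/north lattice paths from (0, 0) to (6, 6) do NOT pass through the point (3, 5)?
Number of paths = 700

Total paths from (0, 0) to (6, 6): C(12, 6) = 924. Paths through (3, 5): (paths (0, 0) → (3, 5)) × (paths (3, 5) → (6, 6)) = C(8, 3) · C(4, 3) = 56 · 4 = 224. Avoidance count = 924 − 224 = 700.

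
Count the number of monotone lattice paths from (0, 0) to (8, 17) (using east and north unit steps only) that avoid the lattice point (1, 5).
Number of paths = 779247

Total paths from (0, 0) to (8, 17): C(25, 8) = 1081575. Paths through (1, 5): (paths (0, 0) → (1, 5)) × (paths (1, 5) → (8, 17)) = C(6, 1) · C(19, 7) = 6 · 50388 = 302328. Avoidance count = 1081575 − 302328 = 779247.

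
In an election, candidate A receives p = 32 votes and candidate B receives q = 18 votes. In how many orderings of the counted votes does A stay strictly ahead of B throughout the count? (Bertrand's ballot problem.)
Strict-lead orderings = 5054988087457

Total orderings of the 50 votes with 32 for A: C(50, 32) = 18053528883775. By the Bertrand ballot formula (Cycle Lemma / reflection principle), the number of orderings in which A is strictly ahead of B throughout is (p − q)/(p + q) · C(p + q, p) = (32 − 18)/(32 + 18) · 18053528883775 = 5054988087457.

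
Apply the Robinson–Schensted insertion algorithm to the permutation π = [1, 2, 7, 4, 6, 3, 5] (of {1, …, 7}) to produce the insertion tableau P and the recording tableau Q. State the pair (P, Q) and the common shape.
P = [1, 2, 3, 5] / [4, 6] / [7];  Q = [1, 2, 3, 5] / [4, 7] / [6];  common shape = (4, 2, 1)

Row-insert the values π_1, π_2, … into P one at a time, bumping the leftmost entry strictly greater than the inserted value down to the next row. The recording tableau Q records, in position (i, j), the step at which that cell was added to P.
  Insert 1 (step 1): P = [1];  Q = [1]
  Insert 2 (step 2): P = [1, 2];  Q = [1, 2]
  Insert 7 (step 3): P = [1, 2, 7];  Q = [1, 2, 3]
  Insert 4 (step 4): P = [1, 2, 4] / [7];  Q = [1, 2, 3] / [4]
  Insert 6 (step 5): P = [1, 2, 4, 6] / [7];  Q = [1, 2, 3, 5] / [4]
  Insert 3 (step 6): P = [1, 2, 3, 6] / [4] / [7];  Q = [1, 2, 3, 5] / [4] / [6]
  Insert 5 (step 7): P = [1, 2, 3, 5] / [4, 6] / [7];  Q = [1, 2, 3, 5] / [4, 7] / [6]
Final shape: (4, 2, 1).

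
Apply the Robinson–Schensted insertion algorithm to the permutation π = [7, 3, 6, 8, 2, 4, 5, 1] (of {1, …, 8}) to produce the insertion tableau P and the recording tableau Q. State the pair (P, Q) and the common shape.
P = [1, 4, 5] / [2, 6, 8] / [3] / [7];  Q = [1, 3, 4] / [2, 6, 7] / [5] / [8];  common shape = (3, 3, 1, 1)

Row-insert the values π_1, π_2, … into P one at a time, bumping the leftmost entry strictly greater than the inserted value down to the next row. The recording tableau Q records, in position (i, j), the step at which that cell was added to P.
  Insert 7 (step 1): P = [7];  Q = [1]
  Insert 3 (step 2): P = [3] / [7];  Q = [1] / [2]
  Insert 6 (step 3): P = [3, 6] / [7];  Q = [1, 3] / [2]
  Insert 8 (step 4): P = [3, 6, 8] / [7];  Q = [1, 3, 4] / [2]
  Insert 2 (step 5): P = [2, 6, 8] / [3] / [7];  Q = [1, 3, 4] / [2] / [5]
  Insert 4 (step 6): P = [2, 4, 8] / [3, 6] / [7];  Q = [1, 3, 4] / [2, 6] / [5]
  Insert 5 (step 7): P = [2, 4, 5] / [3, 6, 8] / [7];  Q = [1, 3, 4] / [2, 6, 7] / [5]
  Insert 1 (step 8): P = [1, 4, 5] / [2, 6, 8] / [3] / [7];  Q = [1, 3, 4] / [2, 6, 7] / [5] / [8]
Final shape: (3, 3, 1, 1).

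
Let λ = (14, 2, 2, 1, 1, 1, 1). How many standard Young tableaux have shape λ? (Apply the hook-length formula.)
# SYT of shape (14, 2, 2, 1, 1, 1, 1) = 3879876

Hook-length formula: f^λ = n! / Π hook(c), product over all cells c of the Young diagram. For λ = (14, 2, 2, 1, 1, 1, 1), n = 22 boxes. Hook lengths by row (left-to-right, top-to-bottom): [20, 15, 12, 11, 10, 9, 8, 7, 6, 5, 4, 3, 2, 1]; [7, 2]; [6, 1]; [4]; [3]; [2]; [1]. Product of hooks = 289700167680000. So f^λ = 22! / 289700167680000 = 1124000727777607680000 / 289700167680000 = 3879876.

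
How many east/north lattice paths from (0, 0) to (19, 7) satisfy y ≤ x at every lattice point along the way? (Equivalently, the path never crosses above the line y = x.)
Number of paths = 427570

By the reflection principle (André's argument), the number of monotone paths to (19, 7) with n ≤ m that never go above y = x is C(26, 19) − C(26, 20) = 657800 − 230230 = 427570.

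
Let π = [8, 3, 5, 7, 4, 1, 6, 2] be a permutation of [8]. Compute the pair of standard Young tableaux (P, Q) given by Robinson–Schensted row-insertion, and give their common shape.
P = [1, 2, 6] / [3, 4] / [5, 7] / [8];  Q = [1, 3, 4] / [2, 7] / [5, 8] / [6];  common shape = (3, 2, 2, 1)

Row-insert the values π_1, π_2, … into P one at a time, bumping the leftmost entry strictly greater than the inserted value down to the next row. The recording tableau Q records, in position (i, j), the step at which that cell was added to P.
  Insert 8 (step 1): P = [8];  Q = [1]
  Insert 3 (step 2): P = [3] / [8];  Q = [1] / [2]
  Insert 5 (step 3): P = [3, 5] / [8];  Q = [1, 3] / [2]
  Insert 7 (step 4): P = [3, 5, 7] / [8];  Q = [1, 3, 4] / [2]
  Insert 4 (step 5): P = [3, 4, 7] / [5] / [8];  Q = [1, 3, 4] / [2] / [5]
  Insert 1 (step 6): P = [1, 4, 7] / [3] / [5] / [8];  Q = [1, 3, 4] / [2] / [5] / [6]
  Insert 6 (step 7): P = [1, 4, 6] / [3, 7] / [5] / [8];  Q = [1, 3, 4] / [2, 7] / [5] / [6]
  Insert 2 (step 8): P = [1, 2, 6] / [3, 4] / [5, 7] / [8];  Q = [1, 3, 4] / [2, 7] / [5, 8] / [6]
Final shape: (3, 2, 2, 1).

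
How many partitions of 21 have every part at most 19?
p(21, parts ≤ 19) = 790

Use the recurrence p(n, m) = p(n, m−1) + p(n−m, m): either the largest part is < m (count p(n, m−1)) or the largest part is exactly m (remove one copy of m, count p(n−m, m)). With p(0, ·) = 1 this gives p(21, parts ≤ 19) = 790. (By conjugating Young diagrams, this also counts partitions of 21 into at most 19 parts.)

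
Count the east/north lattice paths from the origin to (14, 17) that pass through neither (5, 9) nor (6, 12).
Number of paths = 202928333

Inclusion–exclusion. Total paths: C(31, 14) = 265182525. Through P₁: C(14, 5)·C(17, 9) = 48668620. Through P₂: C(18, 6)·C(13, 8) = 23891868. Since P₁ is strictly southwest of P₂, a monotone path through both must visit P₁ then P₂; paths through both = C(14, 5)·C(4, 1)·C(13, 8) = 10306296. Avoid both = 265182525 − 48668620 − 23891868 + 10306296 = 202928333.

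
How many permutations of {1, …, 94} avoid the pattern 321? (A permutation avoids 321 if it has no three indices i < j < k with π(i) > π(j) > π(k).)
C_94 = 239993345518077005168915776623476723006280827488229600

These 321-avoiding permutations are counted by the Catalan number C_n = (1/(n + 1)) · C(2n, n). For n = 94: C_94 = (1/95) · C(188, 94) = 22799367824217315491046998779230288685596678611381812000/95 = 239993345518077005168915776623476723006280827488229600.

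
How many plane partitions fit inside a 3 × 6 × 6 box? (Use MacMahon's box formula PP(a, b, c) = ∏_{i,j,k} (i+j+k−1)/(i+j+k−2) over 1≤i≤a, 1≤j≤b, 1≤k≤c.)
PP(3, 6, 6) = 24293412

Evaluate the triple product over i = 1..3, j = 1..6, k = 1..6. The factors are (2/1) · (3/2) · (4/3) · (5/4) · (6/5) · (7/6) · (3/2) · (4/3) · … (108 factors total). The numerators and denominators telescope so the product is an integer; carrying out the multiplication exactly gives PP(3, 6, 6) = 24293412.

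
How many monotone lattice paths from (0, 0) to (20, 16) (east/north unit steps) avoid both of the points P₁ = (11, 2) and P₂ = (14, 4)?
Number of paths = 7201805370

Inclusion–exclusion. Total paths: C(36, 20) = 7307872110. Through P₁: C(13, 11)·C(23, 9) = 63740820. Through P₂: C(18, 14)·C(18, 6) = 56805840. Since P₁ is strictly southwest of P₂, a monotone path through both must visit P₁ then P₂; paths through both = C(13, 11)·C(5, 3)·C(18, 6) = 14479920. Avoid both = 7307872110 − 63740820 − 56805840 + 14479920 = 7201805370.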